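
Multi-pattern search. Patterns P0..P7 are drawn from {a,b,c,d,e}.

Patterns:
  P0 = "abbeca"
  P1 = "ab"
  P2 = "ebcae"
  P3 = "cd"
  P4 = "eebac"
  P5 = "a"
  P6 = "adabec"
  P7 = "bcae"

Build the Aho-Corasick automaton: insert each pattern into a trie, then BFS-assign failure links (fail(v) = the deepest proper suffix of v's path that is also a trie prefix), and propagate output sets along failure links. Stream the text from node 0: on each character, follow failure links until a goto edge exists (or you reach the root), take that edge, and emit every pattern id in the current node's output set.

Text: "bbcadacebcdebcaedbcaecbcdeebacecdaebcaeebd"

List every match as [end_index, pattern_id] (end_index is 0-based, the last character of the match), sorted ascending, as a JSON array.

Build automaton:
Trie (insert patterns):
  0='ε' goto a→1 b→23 c→12 e→7
  1='a' goto b→2 d→18  ←P5
  2='ab' goto b→3  ←P1
  3='abb' goto e→4
  4='abbe' goto c→5
  5='abbec' goto a→6
  6='abbeca' goto ·  ←P0
  7='e' goto b→8 e→14
  8='eb' goto c→9
  9='ebc' goto a→10
  10='ebca' goto e→11
  11='ebcae' goto ·  ←P2
  12='c' goto d→13
  13='cd' goto ·  ←P3
  14='ee' goto b→15
  15='eeb' goto a→16
  16='eeba' goto c→17
  17='eebac' goto ·  ←P4
  18='ad' goto a→19
  19='ada' goto b→20
  20='adab' goto e→21
  21='adabe' goto c→22
  22='adabec' goto ·  ←P6
  23='b' goto c→24
  24='bc' goto a→25
  25='bca' goto e→26
  26='bcae' goto ·  ←P7

BFS fail/out derivation:
  fail(1) 'a': from fail(0)=0 chase 'a': 0 ⇒ 0;  out={5}∪out(0)={5}
  fail(7) 'e': from fail(0)=0 chase 'e': 0 ⇒ 0;  out=∅∪out(0)=∅
  fail(12) 'c': from fail(0)=0 chase 'c': 0 ⇒ 0;  out=∅∪out(0)=∅
  fail(23) 'b': from fail(0)=0 chase 'b': 0 ⇒ 0;  out=∅∪out(0)=∅
  fail(2) 'ab': from fail(1)=0 chase 'b': 0 ⇒ 23;  out={1}∪out(23)={1}
  fail(8) 'eb': from fail(7)=0 chase 'b': 0 ⇒ 23;  out=∅∪out(23)=∅
  fail(13) 'cd': from fail(12)=0 chase 'd': 0 ⇒ 0;  out={3}∪out(0)={3}
  fail(14) 'ee': from fail(7)=0 chase 'e': 0 ⇒ 7;  out=∅∪out(7)=∅
  fail(18) 'ad': from fail(1)=0 chase 'd': 0 ⇒ 0;  out=∅∪out(0)=∅
  fail(24) 'bc': from fail(23)=0 chase 'c': 0 ⇒ 12;  out=∅∪out(12)=∅
  fail(3) 'abb': from fail(2)=23 chase 'b': 23→0 ⇒ 23;  out=∅∪out(23)=∅
  fail(9) 'ebc': from fail(8)=23 chase 'c': 23 ⇒ 24;  out=∅∪out(24)=∅
  fail(15) 'eeb': from fail(14)=7 chase 'b': 7 ⇒ 8;  out=∅∪out(8)=∅
  fail(19) 'ada': from fail(18)=0 chase 'a': 0 ⇒ 1;  out=∅∪out(1)={5}
  fail(25) 'bca': from fail(24)=12 chase 'a': 12→0 ⇒ 1;  out=∅∪out(1)={5}
  fail(4) 'abbe': from fail(3)=23 chase 'e': 23→0 ⇒ 7;  out=∅∪out(7)=∅
  fail(10) 'ebca': from fail(9)=24 chase 'a': 24 ⇒ 25;  out=∅∪out(25)={5}
  fail(16) 'eeba': from fail(15)=8 chase 'a': 8→23→0 ⇒ 1;  out=∅∪out(1)={5}
  fail(20) 'adab': from fail(19)=1 chase 'b': 1 ⇒ 2;  out=∅∪out(2)={1}
  fail(26) 'bcae': from fail(25)=1 chase 'e': 1→0 ⇒ 7;  out={7}∪out(7)={7}
  fail(5) 'abbec': from fail(4)=7 chase 'c': 7→0 ⇒ 12;  out=∅∪out(12)=∅
  fail(11) 'ebcae': from fail(10)=25 chase 'e': 25 ⇒ 26;  out={2}∪out(26)={2,7}
  fail(17) 'eebac': from fail(16)=1 chase 'c': 1→0 ⇒ 12;  out={4}∪out(12)={4}
  fail(21) 'adabe': from fail(20)=2 chase 'e': 2→23→0 ⇒ 7;  out=∅∪out(7)=∅
  fail(6) 'abbeca': from fail(5)=12 chase 'a': 12→0 ⇒ 1;  out={0}∪out(1)={0,5}
  fail(22) 'adabec': from fail(21)=7 chase 'c': 7→0 ⇒ 12;  out={6}∪out(12)={6}

Run:
i=0 'b': node 0→23
i=1 'b': node 23→23 ·f
i=2 'c': node 23→24
i=3 'a': node 24→25  → match P5@[3:3]
i=4 'd': node 25→18 ·f
i=5 'a': node 18→19  → match P5@[5:5]
i=6 'c': node 19→12 ·f
i=7 'e': node 12→7 ·f
i=8 'b': node 7→8
i=9 'c': node 8→9
i=10 'd': node 9→13 ·f  → match P3@[9:10]
i=11 'e': node 13→7 ·f
i=12 'b': node 7→8
i=13 'c': node 8→9
i=14 'a': node 9→10  → match P5@[14:14]
i=15 'e': node 10→11  → match P2@[11:15],P7@[12:15]
i=16 'd': node 11→0 ·f
i=17 'b': node 0→23
i=18 'c': node 23→24
i=19 'a': node 24→25  → match P5@[19:19]
i=20 'e': node 25→26  → match P7@[17:20]
i=21 'c': node 26→12 ·f
i=22 'b': node 12→23 ·f
i=23 'c': node 23→24
i=24 'd': node 24→13 ·f  → match P3@[23:24]
i=25 'e': node 13→7 ·f
i=26 'e': node 7→14
i=27 'b': node 14→15
i=28 'a': node 15→16  → match P5@[28:28]
i=29 'c': node 16→17  → match P4@[25:29]
i=30 'e': node 17→7 ·f
i=31 'c': node 7→12 ·f
i=32 'd': node 12→13  → match P3@[31:32]
i=33 'a': node 13→1 ·f  → match P5@[33:33]
i=34 'e': node 1→7 ·f
i=35 'b': node 7→8
i=36 'c': node 8→9
i=37 'a': node 9→10  → match P5@[37:37]
i=38 'e': node 10→11  → match P2@[34:38],P7@[35:38]
i=39 'e': node 11→14 ·f
i=40 'b': node 14→15
i=41 'd': node 15→0 ·f

Result: [[3,5],[5,5],[10,3],[14,5],[15,2],[15,7],[19,5],[20,7],[24,3],[28,5],[29,4],[32,3],[33,5],[37,5],[38,2],[38,7]]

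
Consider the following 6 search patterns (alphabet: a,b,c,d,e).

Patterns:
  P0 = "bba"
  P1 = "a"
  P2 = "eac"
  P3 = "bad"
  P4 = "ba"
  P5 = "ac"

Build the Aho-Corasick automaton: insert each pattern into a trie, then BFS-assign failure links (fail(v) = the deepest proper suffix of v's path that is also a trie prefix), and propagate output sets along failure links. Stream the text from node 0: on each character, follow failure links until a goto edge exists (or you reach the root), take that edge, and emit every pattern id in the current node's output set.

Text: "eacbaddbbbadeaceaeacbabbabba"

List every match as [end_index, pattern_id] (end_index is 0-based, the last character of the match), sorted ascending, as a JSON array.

Construct AC machine:
Trie nodes:
  0='ε' goto a→4 b→1 e→5
  1='b' goto a→8 b→2
  2='bb' goto a→3
  3='bba' goto ·  ←P0
  4='a' goto c→10  ←P1
  5='e' goto a→6
  6='ea' goto c→7
  7='eac' goto ·  ←P2
  8='ba' goto d→9  ←P4
  9='bad' goto ·  ←P3
  10='ac' goto ·  ←P5

BFS fail/out derivation:
  n1('b'): parent n0 fail=0; on 'b' 0 → fail=0;  out ∅∪∅=∅
  n4('a'): parent n0 fail=0; on 'a' 0 → fail=0;  out {1}∪∅={1}
  n5('e'): parent n0 fail=0; on 'e' 0 → fail=0;  out ∅∪∅=∅
  n2('bb'): parent n1 fail=0; on 'b' 0 → fail=1;  out ∅∪∅=∅
  n6('ea'): parent n5 fail=0; on 'a' 0 → fail=4;  out ∅∪{1}={1}
  n8('ba'): parent n1 fail=0; on 'a' 0 → fail=4;  out {4}∪{1}={1,4}
  n10('ac'): parent n4 fail=0; on 'c' 0 → fail=0;  out {5}∪∅={5}
  n3('bba'): parent n2 fail=1; on 'a' 1 → fail=8;  out {0}∪{1,4}={0,1,4}
  n7('eac'): parent n6 fail=4; on 'c' 4 → fail=10;  out {2}∪{5}={2,5}
  n9('bad'): parent n8 fail=4; on 'd' 4→0 → fail=0;  out {3}∪∅={3}

Text stream:
pos 0 'e': at 5
pos 1 'a': at 6  → match P1@[1:1]
pos 2 'c': at 7  → match P2@[0:2],P5@[1:2]
pos 3 'b': at 1 ·f
pos 4 'a': at 8  → match P1@[4:4],P4@[3:4]
pos 5 'd': at 9  → match P3@[3:5]
pos 6 'd': at 0 ·f
pos 7 'b': at 1
pos 8 'b': at 2
pos 9 'b': at 2 ·f
pos 10 'a': at 3  → match P0@[8:10],P1@[10:10],P4@[9:10]
pos 11 'd': at 9 ·f  → match P3@[9:11]
pos 12 'e': at 5 ·f
pos 13 'a': at 6  → match P1@[13:13]
pos 14 'c': at 7  → match P2@[12:14],P5@[13:14]
pos 15 'e': at 5 ·f
pos 16 'a': at 6  → match P1@[16:16]
pos 17 'e': at 5 ·f
pos 18 'a': at 6  → match P1@[18:18]
pos 19 'c': at 7  → match P2@[17:19],P5@[18:19]
pos 20 'b': at 1 ·f
pos 21 'a': at 8  → match P1@[21:21],P4@[20:21]
pos 22 'b': at 1 ·f
pos 23 'b': at 2
pos 24 'a': at 3  → match P0@[22:24],P1@[24:24],P4@[23:24]
pos 25 'b': at 1 ·f
pos 26 'b': at 2
pos 27 'a': at 3  → match P0@[25:27],P1@[27:27],P4@[26:27]

Matches: [[1,1],[2,2],[2,5],[4,1],[4,4],[5,3],[10,0],[10,1],[10,4],[11,3],[13,1],[14,2],[14,5],[16,1],[18,1],[19,2],[19,5],[21,1],[21,4],[24,0],[24,1],[24,4],[27,0],[27,1],[27,4]]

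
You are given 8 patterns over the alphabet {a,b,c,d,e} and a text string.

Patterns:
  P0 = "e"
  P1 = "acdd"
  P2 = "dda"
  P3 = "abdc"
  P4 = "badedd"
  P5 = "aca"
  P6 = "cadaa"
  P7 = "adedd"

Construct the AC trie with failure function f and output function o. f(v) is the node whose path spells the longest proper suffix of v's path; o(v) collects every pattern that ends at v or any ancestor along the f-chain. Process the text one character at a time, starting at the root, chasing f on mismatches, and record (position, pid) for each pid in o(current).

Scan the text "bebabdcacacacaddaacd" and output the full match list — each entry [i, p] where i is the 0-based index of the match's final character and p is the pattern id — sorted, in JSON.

Build:
Trie (insert patterns):
  0='ε' goto a→2 b→12 c→19 d→6 e→1
  1='e' goto ·  ←P0
  2='a' goto b→9 c→3 d→24
  3='ac' goto a→18 d→4
  4='acd' goto d→5
  5='acdd' goto ·  ←P1
  6='d' goto d→7
  7='dd' goto a→8
  8='dda' goto ·  ←P2
  9='ab' goto d→10
  10='abd' goto c→11
  11='abdc' goto ·  ←P3
  12='b' goto a→13
  13='ba' goto d→14
  14='bad' goto e→15
  15='bade' goto d→16
  16='baded' goto d→17
  17='badedd' goto ·  ←P4
  18='aca' goto ·  ←P5
  19='c' goto a→20
  20='ca' goto d→21
  21='cad' goto a→22
  22='cada' goto a→23
  23='cadaa' goto ·  ←P6
  24='ad' goto e→25
  25='ade' goto d→26
  26='aded' goto d→27
  27='adedd' goto ·  ←P7

Failure links (BFS by depth):
  n1('e'): parent n0 fail=0; on 'e' 0 → fail=0;  out {0}∪∅={0}
  n2('a'): parent n0 fail=0; on 'a' 0 → fail=0;  out ∅∪∅=∅
  n6('d'): parent n0 fail=0; on 'd' 0 → fail=0;  out ∅∪∅=∅
  n12('b'): parent n0 fail=0; on 'b' 0 → fail=0;  out ∅∪∅=∅
  n19('c'): parent n0 fail=0; on 'c' 0 → fail=0;  out ∅∪∅=∅
  n3('ac'): parent n2 fail=0; on 'c' 0 → fail=19;  out ∅∪∅=∅
  n7('dd'): parent n6 fail=0; on 'd' 0 → fail=6;  out ∅∪∅=∅
  n9('ab'): parent n2 fail=0; on 'b' 0 → fail=12;  out ∅∪∅=∅
  n13('ba'): parent n12 fail=0; on 'a' 0 → fail=2;  out ∅∪∅=∅
  n20('ca'): parent n19 fail=0; on 'a' 0 → fail=2;  out ∅∪∅=∅
  n24('ad'): parent n2 fail=0; on 'd' 0 → fail=6;  out ∅∪∅=∅
  n4('acd'): parent n3 fail=19; on 'd' 19→0 → fail=6;  out ∅∪∅=∅
  n8('dda'): parent n7 fail=6; on 'a' 6→0 → fail=2;  out {2}∪∅={2}
  n10('abd'): parent n9 fail=12; on 'd' 12→0 → fail=6;  out ∅∪∅=∅
  n14('bad'): parent n13 fail=2; on 'd' 2 → fail=24;  out ∅∪∅=∅
  n18('aca'): parent n3 fail=19; on 'a' 19 → fail=20;  out {5}∪∅={5}
  n21('cad'): parent n20 fail=2; on 'd' 2 → fail=24;  out ∅∪∅=∅
  n25('ade'): parent n24 fail=6; on 'e' 6→0 → fail=1;  out ∅∪{0}={0}
  n5('acdd'): parent n4 fail=6; on 'd' 6 → fail=7;  out {1}∪∅={1}
  n11('abdc'): parent n10 fail=6; on 'c' 6→0 → fail=19;  out {3}∪∅={3}
  n15('bade'): parent n14 fail=24; on 'e' 24 → fail=25;  out ∅∪{0}={0}
  n22('cada'): parent n21 fail=24; on 'a' 24→6→0 → fail=2;  out ∅∪∅=∅
  n26('aded'): parent n25 fail=1; on 'd' 1→0 → fail=6;  out ∅∪∅=∅
  n16('baded'): parent n15 fail=25; on 'd' 25 → fail=26;  out ∅∪∅=∅
  n23('cadaa'): parent n22 fail=2; on 'a' 2→0 → fail=2;  out {6}∪∅={6}
  n27('adedd'): parent n26 fail=6; on 'd' 6 → fail=7;  out {7}∪∅={7}
  n17('badedd'): parent n16 fail=26; on 'd' 26 → fail=27;  out {4}∪{7}={4,7}

Scan:
[0] read 'b'  n0⇒n12
[1] read 'e'  n12⇒n1 (via fail)  → match P0@[1:1]
[2] read 'b'  n1⇒n12 (via fail)
[3] read 'a'  n12⇒n13
[4] read 'b'  n13⇒n9 (via fail)
[5] read 'd'  n9⇒n10
[6] read 'c'  n10⇒n11  → match P3@[3:6]
[7] read 'a'  n11⇒n20 (via fail)
[8] read 'c'  n20⇒n3 (via fail)
[9] read 'a'  n3⇒n18  → match P5@[7:9]
[10] read 'c'  n18⇒n3 (via fail)
[11] read 'a'  n3⇒n18  → match P5@[9:11]
[12] read 'c'  n18⇒n3 (via fail)
[13] read 'a'  n3⇒n18  → match P5@[11:13]
[14] read 'd'  n18⇒n21 (via fail)
[15] read 'd'  n21⇒n7 (via fail)
[16] read 'a'  n7⇒n8  → match P2@[14:16]
[17] read 'a'  n8⇒n2 (via fail)
[18] read 'c'  n2⇒n3
[19] read 'd'  n3⇒n4

All matches (sorted): [[1,0],[6,3],[9,5],[11,5],[13,5],[16,2]]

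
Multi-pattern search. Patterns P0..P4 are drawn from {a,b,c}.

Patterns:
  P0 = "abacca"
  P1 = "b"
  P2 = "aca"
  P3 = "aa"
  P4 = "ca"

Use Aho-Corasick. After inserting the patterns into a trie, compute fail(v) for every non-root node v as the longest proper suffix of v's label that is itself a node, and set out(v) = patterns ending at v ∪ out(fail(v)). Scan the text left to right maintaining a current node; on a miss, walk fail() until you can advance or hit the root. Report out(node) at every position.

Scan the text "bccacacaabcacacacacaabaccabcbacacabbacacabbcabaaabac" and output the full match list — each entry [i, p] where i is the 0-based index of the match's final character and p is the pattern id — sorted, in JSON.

Build automaton:
Trie nodes:
  n0 'ε': a→1 b→7 c→11
  n1 'a': a→10 b→2 c→8
  n2 'ab': a→3
  n3 'aba': c→4
  n4 'abac': c→5
  n5 'abacc': a→6
  n6 'abacca': ·  ←P0
  n7 'b': ·  ←P1
  n8 'ac': a→9
  n9 'aca': ·  ←P2
  n10 'aa': ·  ←P3
  n11 'c': a→12
  n12 'ca': ·  ←P4

BFS fail/out derivation:
  n1('a'): parent n0 fail=0; on 'a' 0 → fail=0;  out ∅∪∅=∅
  n7('b'): parent n0 fail=0; on 'b' 0 → fail=0;  out {1}∪∅={1}
  n11('c'): parent n0 fail=0; on 'c' 0 → fail=0;  out ∅∪∅=∅
  n2('ab'): parent n1 fail=0; on 'b' 0 → fail=7;  out ∅∪{1}={1}
  n8('ac'): parent n1 fail=0; on 'c' 0 → fail=11;  out ∅∪∅=∅
  n10('aa'): parent n1 fail=0; on 'a' 0 → fail=1;  out {3}∪∅={3}
  n12('ca'): parent n11 fail=0; on 'a' 0 → fail=1;  out {4}∪∅={4}
  n3('aba'): parent n2 fail=7; on 'a' 7→0 → fail=1;  out ∅∪∅=∅
  n9('aca'): parent n8 fail=11; on 'a' 11 → fail=12;  out {2}∪{4}={2,4}
  n4('abac'): parent n3 fail=1; on 'c' 1 → fail=8;  out ∅∪∅=∅
  n5('abacc'): parent n4 fail=8; on 'c' 8→11→0 → fail=11;  out ∅∪∅=∅
  n6('abacca'): parent n5 fail=11; on 'a' 11 → fail=12;  out {0}∪{4}={0,4}

Scan:
[0] read 'b'  n0⇒n7  ** P1@[0:0]
[1] read 'c'  n7⇒n11 (fail-walked)
[2] read 'c'  n11⇒n11 (fail-walked)
[3] read 'a'  n11⇒n12  ** P4@[2:3]
[4] read 'c'  n12⇒n8 (fail-walked)
[5] read 'a'  n8⇒n9  ** P2@[3:5],P4@[4:5]
[6] read 'c'  n9⇒n8 (fail-walked)
[7] read 'a'  n8⇒n9  ** P2@[5:7],P4@[6:7]
[8] read 'a'  n9⇒n10 (fail-walked)  ** P3@[7:8]
[9] read 'b'  n10⇒n2 (fail-walked)  ** P1@[9:9]
[10] read 'c'  n2⇒n11 (fail-walked)
[11] read 'a'  n11⇒n12  ** P4@[10:11]
[12] read 'c'  n12⇒n8 (fail-walked)
[13] read 'a'  n8⇒n9  ** P2@[11:13],P4@[12:13]
[14] read 'c'  n9⇒n8 (fail-walked)
[15] read 'a'  n8⇒n9  ** P2@[13:15],P4@[14:15]
[16] read 'c'  n9⇒n8 (fail-walked)
[17] read 'a'  n8⇒n9  ** P2@[15:17],P4@[16:17]
[18] read 'c'  n9⇒n8 (fail-walked)
[19] read 'a'  n8⇒n9  ** P2@[17:19],P4@[18:19]
[20] read 'a'  n9⇒n10 (fail-walked)  ** P3@[19:20]
[21] read 'b'  n10⇒n2 (fail-walked)  ** P1@[21:21]
[22] read 'a'  n2⇒n3
[23] read 'c'  n3⇒n4
[24] read 'c'  n4⇒n5
[25] read 'a'  n5⇒n6  ** P0@[20:25],P4@[24:25]
[26] read 'b'  n6⇒n2 (fail-walked)  ** P1@[26:26]
[27] read 'c'  n2⇒n11 (fail-walked)
[28] read 'b'  n11⇒n7 (fail-walked)  ** P1@[28:28]
[29] read 'a'  n7⇒n1 (fail-walked)
[30] read 'c'  n1⇒n8
[31] read 'a'  n8⇒n9  ** P2@[29:31],P4@[30:31]
[32] read 'c'  n9⇒n8 (fail-walked)
[33] read 'a'  n8⇒n9  ** P2@[31:33],P4@[32:33]
[34] read 'b'  n9⇒n2 (fail-walked)  ** P1@[34:34]
[35] read 'b'  n2⇒n7 (fail-walked)  ** P1@[35:35]
[36] read 'a'  n7⇒n1 (fail-walked)
[37] read 'c'  n1⇒n8
[38] read 'a'  n8⇒n9  ** P2@[36:38],P4@[37:38]
[39] read 'c'  n9⇒n8 (fail-walked)
[40] read 'a'  n8⇒n9  ** P2@[38:40],P4@[39:40]
[41] read 'b'  n9⇒n2 (fail-walked)  ** P1@[41:41]
[42] read 'b'  n2⇒n7 (fail-walked)  ** P1@[42:42]
[43] read 'c'  n7⇒n11 (fail-walked)
[44] read 'a'  n11⇒n12  ** P4@[43:44]
[45] read 'b'  n12⇒n2 (fail-walked)  ** P1@[45:45]
[46] read 'a'  n2⇒n3
[47] read 'a'  n3⇒n10 (fail-walked)  ** P3@[46:47]
[48] read 'a'  n10⇒n10 (fail-walked)  ** P3@[47:48]
[49] read 'b'  n10⇒n2 (fail-walked)  ** P1@[49:49]
[50] read 'a'  n2⇒n3
[51] read 'c'  n3⇒n4

Matches: [[0,1],[3,4],[5,2],[5,4],[7,2],[7,4],[8,3],[9,1],[11,4],[13,2],[13,4],[15,2],[15,4],[17,2],[17,4],[19,2],[19,4],[20,3],[21,1],[25,0],[25,4],[26,1],[28,1],[31,2],[31,4],[33,2],[33,4],[34,1],[35,1],[38,2],[38,4],[40,2],[40,4],[41,1],[42,1],[44,4],[45,1],[47,3],[48,3],[49,1]]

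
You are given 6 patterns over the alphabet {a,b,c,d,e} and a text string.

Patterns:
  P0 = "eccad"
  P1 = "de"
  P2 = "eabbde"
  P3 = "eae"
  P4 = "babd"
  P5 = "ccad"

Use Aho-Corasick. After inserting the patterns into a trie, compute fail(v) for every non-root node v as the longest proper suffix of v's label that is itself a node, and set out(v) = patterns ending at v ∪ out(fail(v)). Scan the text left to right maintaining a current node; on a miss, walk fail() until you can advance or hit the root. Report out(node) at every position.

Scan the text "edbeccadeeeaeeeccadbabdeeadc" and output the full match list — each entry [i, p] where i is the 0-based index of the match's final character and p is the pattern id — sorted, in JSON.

Build automaton:
Trie nodes:
  n0 'ε': b→14 c→18 d→6 e→1
  n1 'e': a→8 c→2
  n2 'ec': c→3
  n3 'ecc': a→4
  n4 'ecca': d→5
  n5 'eccad': ·  [P0 ends]
  n6 'd': e→7
  n7 'de': ·  [P1 ends]
  n8 'ea': b→9 e→13
  n9 'eab': b→10
  n10 'eabb': d→11
  n11 'eabbd': e→12
  n12 'eabbde': ·  [P2 ends]
  n13 'eae': ·  [P3 ends]
  n14 'b': a→15
  n15 'ba': b→16
  n16 'bab': d→17
  n17 'babd': ·  [P4 ends]
  n18 'c': c→19
  n19 'cc': a→20
  n20 'cca': d→21
  n21 'ccad': ·  [P5 ends]

BFS fail/out derivation:
  fail(1) 'e': from fail(0)=0 chase 'e': 0 ⇒ 0;  out=∅∪out(0)=∅
  fail(6) 'd': from fail(0)=0 chase 'd': 0 ⇒ 0;  out=∅∪out(0)=∅
  fail(14) 'b': from fail(0)=0 chase 'b': 0 ⇒ 0;  out=∅∪out(0)=∅
  fail(18) 'c': from fail(0)=0 chase 'c': 0 ⇒ 0;  out=∅∪out(0)=∅
  fail(2) 'ec': from fail(1)=0 chase 'c': 0 ⇒ 18;  out=∅∪out(18)=∅
  fail(7) 'de': from fail(6)=0 chase 'e': 0 ⇒ 1;  out={1}∪out(1)={1}
  fail(8) 'ea': from fail(1)=0 chase 'a': 0 ⇒ 0;  out=∅∪out(0)=∅
  fail(15) 'ba': from fail(14)=0 chase 'a': 0 ⇒ 0;  out=∅∪out(0)=∅
  fail(19) 'cc': from fail(18)=0 chase 'c': 0 ⇒ 18;  out=∅∪out(18)=∅
  fail(3) 'ecc': from fail(2)=18 chase 'c': 18 ⇒ 19;  out=∅∪out(19)=∅
  fail(9) 'eab': from fail(8)=0 chase 'b': 0 ⇒ 14;  out=∅∪out(14)=∅
  fail(13) 'eae': from fail(8)=0 chase 'e': 0 ⇒ 1;  out={3}∪out(1)={3}
  fail(16) 'bab': from fail(15)=0 chase 'b': 0 ⇒ 14;  out=∅∪out(14)=∅
  fail(20) 'cca': from fail(19)=18 chase 'a': 18→0 ⇒ 0;  out=∅∪out(0)=∅
  fail(4) 'ecca': from fail(3)=19 chase 'a': 19 ⇒ 20;  out=∅∪out(20)=∅
  fail(10) 'eabb': from fail(9)=14 chase 'b': 14→0 ⇒ 14;  out=∅∪out(14)=∅
  fail(17) 'babd': from fail(16)=14 chase 'd': 14→0 ⇒ 6;  out={4}∪out(6)={4}
  fail(21) 'ccad': from fail(20)=0 chase 'd': 0 ⇒ 6;  out={5}∪out(6)={5}
  fail(5) 'eccad': from fail(4)=20 chase 'd': 20 ⇒ 21;  out={0}∪out(21)={0,5}
  fail(11) 'eabbd': from fail(10)=14 chase 'd': 14→0 ⇒ 6;  out=∅∪out(6)=∅
  fail(12) 'eabbde': from fail(11)=6 chase 'e': 6 ⇒ 7;  out={2}∪out(7)={1,2}

Text stream:
i=0 'e': node 0→1
i=1 'd': node 1→6 (via fail)
i=2 'b': node 6→14 (via fail)
i=3 'e': node 14→1 (via fail)
i=4 'c': node 1→2
i=5 'c': node 2→3
i=6 'a': node 3→4
i=7 'd': node 4→5  ** P0@[3:7],P5@[4:7]
i=8 'e': node 5→7 (via fail)  ** P1@[7:8]
i=9 'e': node 7→1 (via fail)
i=10 'e': node 1→1 (via fail)
i=11 'a': node 1→8
i=12 'e': node 8→13  ** P3@[10:12]
i=13 'e': node 13→1 (via fail)
i=14 'e': node 1→1 (via fail)
i=15 'c': node 1→2
i=16 'c': node 2→3
i=17 'a': node 3→4
i=18 'd': node 4→5  ** P0@[14:18],P5@[15:18]
i=19 'b': node 5→14 (via fail)
i=20 'a': node 14→15
i=21 'b': node 15→16
i=22 'd': node 16→17  ** P4@[19:22]
i=23 'e': node 17→7 (via fail)  ** P1@[22:23]
i=24 'e': node 7→1 (via fail)
i=25 'a': node 1→8
i=26 'd': node 8→6 (via fail)
i=27 'c': node 6→18 (via fail)

Result: [[7,0],[7,5],[8,1],[12,3],[18,0],[18,5],[22,4],[23,1]]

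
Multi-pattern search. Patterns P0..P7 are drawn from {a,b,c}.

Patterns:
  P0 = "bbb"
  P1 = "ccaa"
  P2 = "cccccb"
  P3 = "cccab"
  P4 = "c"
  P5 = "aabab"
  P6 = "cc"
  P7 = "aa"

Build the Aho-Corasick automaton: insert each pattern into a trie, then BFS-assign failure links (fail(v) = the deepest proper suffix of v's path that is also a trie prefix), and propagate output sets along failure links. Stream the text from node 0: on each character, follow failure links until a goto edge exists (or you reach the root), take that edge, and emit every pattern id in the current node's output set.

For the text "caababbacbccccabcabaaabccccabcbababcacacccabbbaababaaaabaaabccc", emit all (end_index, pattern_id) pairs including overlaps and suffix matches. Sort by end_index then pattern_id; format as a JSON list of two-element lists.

Construct AC machine:
Trie nodes:
  n0 'ε': a→14 b→1 c→4
  n1 'b': b→2
  n2 'bb': b→3
  n3 'bbb': ·  [P0 ends]
  n4 'c': c→5  [P4 ends]
  n5 'cc': a→6 c→8  [P6 ends]
  n6 'cca': a→7
  n7 'ccaa': ·  [P1 ends]
  n8 'ccc': a→12 c→9
  n9 'cccc': c→10
  n10 'ccccc': b→11
  n11 'cccccb': ·  [P2 ends]
  n12 'ccca': b→13
  n13 'cccab': ·  [P3 ends]
  n14 'a': a→15
  n15 'aa': b→16  [P7 ends]
  n16 'aab': a→17
  n17 'aaba': b→18
  n18 'aabab': ·  [P5 ends]

BFS fail/out derivation:
  fail(1) 'b': from fail(0)=0 chase 'b': 0 ⇒ 0;  out=∅∪out(0)=∅
  fail(4) 'c': from fail(0)=0 chase 'c': 0 ⇒ 0;  out={4}∪out(0)={4}
  fail(14) 'a': from fail(0)=0 chase 'a': 0 ⇒ 0;  out=∅∪out(0)=∅
  fail(2) 'bb': from fail(1)=0 chase 'b': 0 ⇒ 1;  out=∅∪out(1)=∅
  fail(5) 'cc': from fail(4)=0 chase 'c': 0 ⇒ 4;  out={6}∪out(4)={4,6}
  fail(15) 'aa': from fail(14)=0 chase 'a': 0 ⇒ 14;  out={7}∪out(14)={7}
  fail(3) 'bbb': from fail(2)=1 chase 'b': 1 ⇒ 2;  out={0}∪out(2)={0}
  fail(6) 'cca': from fail(5)=4 chase 'a': 4→0 ⇒ 14;  out=∅∪out(14)=∅
  fail(8) 'ccc': from fail(5)=4 chase 'c': 4 ⇒ 5;  out=∅∪out(5)={4,6}
  fail(16) 'aab': from fail(15)=14 chase 'b': 14→0 ⇒ 1;  out=∅∪out(1)=∅
  fail(7) 'ccaa': from fail(6)=14 chase 'a': 14 ⇒ 15;  out={1}∪out(15)={1,7}
  fail(9) 'cccc': from fail(8)=5 chase 'c': 5 ⇒ 8;  out=∅∪out(8)={4,6}
  fail(12) 'ccca': from fail(8)=5 chase 'a': 5 ⇒ 6;  out=∅∪out(6)=∅
  fail(17) 'aaba': from fail(16)=1 chase 'a': 1→0 ⇒ 14;  out=∅∪out(14)=∅
  fail(10) 'ccccc': from fail(9)=8 chase 'c': 8 ⇒ 9;  out=∅∪out(9)={4,6}
  fail(13) 'cccab': from fail(12)=6 chase 'b': 6→14→0 ⇒ 1;  out={3}∪out(1)={3}
  fail(18) 'aabab': from fail(17)=14 chase 'b': 14→0 ⇒ 1;  out={5}∪out(1)={5}
  fail(11) 'cccccb': from fail(10)=9 chase 'b': 9→8→5→4→0 ⇒ 1;  out={2}∪out(1)={2}

Run:
[0] read 'c'  n0⇒n4  → match P4@[0:0]
[1] read 'a'  n4⇒n14 ·f
[2] read 'a'  n14⇒n15  → match P7@[1:2]
[3] read 'b'  n15⇒n16
[4] read 'a'  n16⇒n17
[5] read 'b'  n17⇒n18  → match P5@[1:5]
[6] read 'b'  n18⇒n2 ·f
[7] read 'a'  n2⇒n14 ·f
[8] read 'c'  n14⇒n4 ·f  → match P4@[8:8]
[9] read 'b'  n4⇒n1 ·f
[10] read 'c'  n1⇒n4 ·f  → match P4@[10:10]
[11] read 'c'  n4⇒n5  → match P4@[11:11],P6@[10:11]
[12] read 'c'  n5⇒n8  → match P4@[12:12],P6@[11:12]
[13] read 'c'  n8⇒n9  → match P4@[13:13],P6@[12:13]
[14] read 'a'  n9⇒n12 ·f
[15] read 'b'  n12⇒n13  → match P3@[11:15]
[16] read 'c'  n13⇒n4 ·f  → match P4@[16:16]
[17] read 'a'  n4⇒n14 ·f
[18] read 'b'  n14⇒n1 ·f
[19] read 'a'  n1⇒n14 ·f
[20] read 'a'  n14⇒n15  → match P7@[19:20]
[21] read 'a'  n15⇒n15 ·f  → match P7@[20:21]
[22] read 'b'  n15⇒n16
[23] read 'c'  n16⇒n4 ·f  → match P4@[23:23]
[24] read 'c'  n4⇒n5  → match P4@[24:24],P6@[23:24]
[25] read 'c'  n5⇒n8  → match P4@[25:25],P6@[24:25]
[26] read 'c'  n8⇒n9  → match P4@[26:26],P6@[25:26]
[27] read 'a'  n9⇒n12 ·f
[28] read 'b'  n12⇒n13  → match P3@[24:28]
[29] read 'c'  n13⇒n4 ·f  → match P4@[29:29]
[30] read 'b'  n4⇒n1 ·f
[31] read 'a'  n1⇒n14 ·f
[32] read 'b'  n14⇒n1 ·f
[33] read 'a'  n1⇒n14 ·f
[34] read 'b'  n14⇒n1 ·f
[35] read 'c'  n1⇒n4 ·f  → match P4@[35:35]
[36] read 'a'  n4⇒n14 ·f
[37] read 'c'  n14⇒n4 ·f  → match P4@[37:37]
[38] read 'a'  n4⇒n14 ·f
[39] read 'c'  n14⇒n4 ·f  → match P4@[39:39]
[40] read 'c'  n4⇒n5  → match P4@[40:40],P6@[39:40]
[41] read 'c'  n5⇒n8  → match P4@[41:41],P6@[40:41]
[42] read 'a'  n8⇒n12
[43] read 'b'  n12⇒n13  → match P3@[39:43]
[44] read 'b'  n13⇒n2 ·f
[45] read 'b'  n2⇒n3  → match P0@[43:45]
[46] read 'a'  n3⇒n14 ·f
[47] read 'a'  n14⇒n15  → match P7@[46:47]
[48] read 'b'  n15⇒n16
[49] read 'a'  n16⇒n17
[50] read 'b'  n17⇒n18  → match P5@[46:50]
[51] read 'a'  n18⇒n14 ·f
[52] read 'a'  n14⇒n15  → match P7@[51:52]
[53] read 'a'  n15⇒n15 ·f  → match P7@[52:53]
[54] read 'a'  n15⇒n15 ·f  → match P7@[53:54]
[55] read 'b'  n15⇒n16
[56] read 'a'  n16⇒n17
[57] read 'a'  n17⇒n15 ·f  → match P7@[56:57]
[58] read 'a'  n15⇒n15 ·f  → match P7@[57:58]
[59] read 'b'  n15⇒n16
[60] read 'c'  n16⇒n4 ·f  → match P4@[60:60]
[61] read 'c'  n4⇒n5  → match P4@[61:61],P6@[60:61]
[62] read 'c'  n5⇒n8  → match P4@[62:62],P6@[61:62]

Result: [[0,4],[2,7],[5,5],[8,4],[10,4],[11,4],[11,6],[12,4],[12,6],[13,4],[13,6],[15,3],[16,4],[20,7],[21,7],[23,4],[24,4],[24,6],[25,4],[25,6],[26,4],[26,6],[28,3],[29,4],[35,4],[37,4],[39,4],[40,4],[40,6],[41,4],[41,6],[43,3],[45,0],[47,7],[50,5],[52,7],[53,7],[54,7],[57,7],[58,7],[60,4],[61,4],[61,6],[62,4],[62,6]]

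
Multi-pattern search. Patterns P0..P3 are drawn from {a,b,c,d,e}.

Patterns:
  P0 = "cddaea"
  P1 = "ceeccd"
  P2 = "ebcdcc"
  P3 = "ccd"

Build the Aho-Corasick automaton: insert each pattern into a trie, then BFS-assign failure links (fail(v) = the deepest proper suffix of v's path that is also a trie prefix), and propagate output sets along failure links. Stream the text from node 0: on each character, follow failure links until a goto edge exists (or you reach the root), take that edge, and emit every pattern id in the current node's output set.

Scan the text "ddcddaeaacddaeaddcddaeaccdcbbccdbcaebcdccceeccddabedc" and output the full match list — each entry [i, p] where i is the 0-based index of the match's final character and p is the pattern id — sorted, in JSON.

Construct AC machine:
Trie (insert patterns):
  0='ε' goto c→1 e→12
  1='c' goto c→18 d→2 e→7
  2='cd' goto d→3
  3='cdd' goto a→4
  4='cdda' goto e→5
  5='cddae' goto a→6
  6='cddaea' goto ·  [P0 ends]
  7='ce' goto e→8
  8='cee' goto c→9
  9='ceec' goto c→10
  10='ceecc' goto d→11
  11='ceeccd' goto ·  [P1 ends]
  12='e' goto b→13
  13='eb' goto c→14
  14='ebc' goto d→15
  15='ebcd' goto c→16
  16='ebcdc' goto c→17
  17='ebcdcc' goto ·  [P2 ends]
  18='cc' goto d→19
  19='ccd' goto ·  [P3 ends]

BFS fail/out derivation:
  n1('c'): parent n0 fail=0; on 'c' 0 → fail=0;  out ∅∪∅=∅
  n12('e'): parent n0 fail=0; on 'e' 0 → fail=0;  out ∅∪∅=∅
  n2('cd'): parent n1 fail=0; on 'd' 0 → fail=0;  out ∅∪∅=∅
  n7('ce'): parent n1 fail=0; on 'e' 0 → fail=12;  out ∅∪∅=∅
  n13('eb'): parent n12 fail=0; on 'b' 0 → fail=0;  out ∅∪∅=∅
  n18('cc'): parent n1 fail=0; on 'c' 0 → fail=1;  out ∅∪∅=∅
  n3('cdd'): parent n2 fail=0; on 'd' 0 → fail=0;  out ∅∪∅=∅
  n8('cee'): parent n7 fail=12; on 'e' 12→0 → fail=12;  out ∅∪∅=∅
  n14('ebc'): parent n13 fail=0; on 'c' 0 → fail=1;  out ∅∪∅=∅
  n19('ccd'): parent n18 fail=1; on 'd' 1 → fail=2;  out {3}∪∅={3}
  n4('cdda'): parent n3 fail=0; on 'a' 0 → fail=0;  out ∅∪∅=∅
  n9('ceec'): parent n8 fail=12; on 'c' 12→0 → fail=1;  out ∅∪∅=∅
  n15('ebcd'): parent n14 fail=1; on 'd' 1 → fail=2;  out ∅∪∅=∅
  n5('cddae'): parent n4 fail=0; on 'e' 0 → fail=12;  out ∅∪∅=∅
  n10('ceecc'): parent n9 fail=1; on 'c' 1 → fail=18;  out ∅∪∅=∅
  n16('ebcdc'): parent n15 fail=2; on 'c' 2→0 → fail=1;  out ∅∪∅=∅
  n6('cddaea'): parent n5 fail=12; on 'a' 12→0 → fail=0;  out {0}∪∅={0}
  n11('ceeccd'): parent n10 fail=18; on 'd' 18 → fail=19;  out {1}∪{3}={1,3}
  n17('ebcdcc'): parent n16 fail=1; on 'c' 1 → fail=18;  out {2}∪∅={2}

Run:
i=0 'd': node 0→0
i=1 'd': node 0→0
i=2 'c': node 0→1
i=3 'd': node 1→2
i=4 'd': node 2→3
i=5 'a': node 3→4
i=6 'e': node 4→5
i=7 'a': node 5→6  emit P0@[2:7]
i=8 'a': node 6→0 ·f
i=9 'c': node 0→1
i=10 'd': node 1→2
i=11 'd': node 2→3
i=12 'a': node 3→4
i=13 'e': node 4→5
i=14 'a': node 5→6  emit P0@[9:14]
i=15 'd': node 6→0 ·f
i=16 'd': node 0→0
i=17 'c': node 0→1
i=18 'd': node 1→2
i=19 'd': node 2→3
i=20 'a': node 3→4
i=21 'e': node 4→5
i=22 'a': node 5→6  emit P0@[17:22]
i=23 'c': node 6→1 ·f
i=24 'c': node 1→18
i=25 'd': node 18→19  emit P3@[23:25]
i=26 'c': node 19→1 ·f
i=27 'b': node 1→0 ·f
i=28 'b': node 0→0
i=29 'c': node 0→1
i=30 'c': node 1→18
i=31 'd': node 18→19  emit P3@[29:31]
i=32 'b': node 19→0 ·f
i=33 'c': node 0→1
i=34 'a': node 1→0 ·f
i=35 'e': node 0→12
i=36 'b': node 12→13
i=37 'c': node 13→14
i=38 'd': node 14→15
i=39 'c': node 15→16
i=40 'c': node 16→17  emit P2@[35:40]
i=41 'c': node 17→18 ·f
i=42 'e': node 18→7 ·f
i=43 'e': node 7→8
i=44 'c': node 8→9
i=45 'c': node 9→10
i=46 'd': node 10→11  emit P1@[41:46],P3@[44:46]
i=47 'd': node 11→3 ·f
i=48 'a': node 3→4
i=49 'b': node 4→0 ·f
i=50 'e': node 0→12
i=51 'd': node 12→0 ·f
i=52 'c': node 0→1

All matches (sorted): [[7,0],[14,0],[22,0],[25,3],[31,3],[40,2],[46,1],[46,3]]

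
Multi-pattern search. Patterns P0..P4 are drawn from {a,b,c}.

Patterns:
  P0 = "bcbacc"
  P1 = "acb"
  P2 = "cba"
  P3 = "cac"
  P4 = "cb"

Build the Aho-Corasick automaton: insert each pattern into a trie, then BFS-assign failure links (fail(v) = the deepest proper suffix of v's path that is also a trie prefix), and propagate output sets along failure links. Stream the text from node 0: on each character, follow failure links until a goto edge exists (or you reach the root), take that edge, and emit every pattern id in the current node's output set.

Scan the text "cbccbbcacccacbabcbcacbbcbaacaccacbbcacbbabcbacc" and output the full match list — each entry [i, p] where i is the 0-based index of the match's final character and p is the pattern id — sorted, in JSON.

Build automaton:
Trie nodes:
  0='ε' goto a→7 b→1 c→10
  1='b' goto c→2
  2='bc' goto b→3
  3='bcb' goto a→4
  4='bcba' goto c→5
  5='bcbac' goto c→6
  6='bcbacc' goto ·  ←P0
  7='a' goto c→8
  8='ac' goto b→9
  9='acb' goto ·  ←P1
  10='c' goto a→13 b→11
  11='cb' goto a→12  ←P4
  12='cba' goto ·  ←P2
  13='ca' goto c→14
  14='cac' goto ·  ←P3

BFS fail/out derivation:
  fail(1) 'b': from fail(0)=0 chase 'b': 0 ⇒ 0;  out=∅∪out(0)=∅
  fail(7) 'a': from fail(0)=0 chase 'a': 0 ⇒ 0;  out=∅∪out(0)=∅
  fail(10) 'c': from fail(0)=0 chase 'c': 0 ⇒ 0;  out=∅∪out(0)=∅
  fail(2) 'bc': from fail(1)=0 chase 'c': 0 ⇒ 10;  out=∅∪out(10)=∅
  fail(8) 'ac': from fail(7)=0 chase 'c': 0 ⇒ 10;  out=∅∪out(10)=∅
  fail(11) 'cb': from fail(10)=0 chase 'b': 0 ⇒ 1;  out={4}∪out(1)={4}
  fail(13) 'ca': from fail(10)=0 chase 'a': 0 ⇒ 7;  out=∅∪out(7)=∅
  fail(3) 'bcb': from fail(2)=10 chase 'b': 10 ⇒ 11;  out=∅∪out(11)={4}
  fail(9) 'acb': from fail(8)=10 chase 'b': 10 ⇒ 11;  out={1}∪out(11)={1,4}
  fail(12) 'cba': from fail(11)=1 chase 'a': 1→0 ⇒ 7;  out={2}∪out(7)={2}
  fail(14) 'cac': from fail(13)=7 chase 'c': 7 ⇒ 8;  out={3}∪out(8)={3}
  fail(4) 'bcba': from fail(3)=11 chase 'a': 11 ⇒ 12;  out=∅∪out(12)={2}
  fail(5) 'bcbac': from fail(4)=12 chase 'c': 12→7 ⇒ 8;  out=∅∪out(8)=∅
  fail(6) 'bcbacc': from fail(5)=8 chase 'c': 8→10→0 ⇒ 10;  out={0}∪out(10)={0}

Text stream:
pos 0 'c': at 10
pos 1 'b': at 11  → match P4@[0:1]
pos 2 'c': at 2 ·f
pos 3 'c': at 10 ·f
pos 4 'b': at 11  → match P4@[3:4]
pos 5 'b': at 1 ·f
pos 6 'c': at 2
pos 7 'a': at 13 ·f
pos 8 'c': at 14  → match P3@[6:8]
pos 9 'c': at 10 ·f
pos 10 'c': at 10 ·f
pos 11 'a': at 13
pos 12 'c': at 14  → match P3@[10:12]
pos 13 'b': at 9 ·f  → match P1@[11:13],P4@[12:13]
pos 14 'a': at 12 ·f  → match P2@[12:14]
pos 15 'b': at 1 ·f
pos 16 'c': at 2
pos 17 'b': at 3  → match P4@[16:17]
pos 18 'c': at 2 ·f
pos 19 'a': at 13 ·f
pos 20 'c': at 14  → match P3@[18:20]
pos 21 'b': at 9 ·f  → match P1@[19:21],P4@[20:21]
pos 22 'b': at 1 ·f
pos 23 'c': at 2
pos 24 'b': at 3  → match P4@[23:24]
pos 25 'a': at 4  → match P2@[23:25]
pos 26 'a': at 7 ·f
pos 27 'c': at 8
pos 28 'a': at 13 ·f
pos 29 'c': at 14  → match P3@[27:29]
pos 30 'c': at 10 ·f
pos 31 'a': at 13
pos 32 'c': at 14  → match P3@[30:32]
pos 33 'b': at 9 ·f  → match P1@[31:33],P4@[32:33]
pos 34 'b': at 1 ·f
pos 35 'c': at 2
pos 36 'a': at 13 ·f
pos 37 'c': at 14  → match P3@[35:37]
pos 38 'b': at 9 ·f  → match P1@[36:38],P4@[37:38]
pos 39 'b': at 1 ·f
pos 40 'a': at 7 ·f
pos 41 'b': at 1 ·f
pos 42 'c': at 2
pos 43 'b': at 3  → match P4@[42:43]
pos 44 'a': at 4  → match P2@[42:44]
pos 45 'c': at 5
pos 46 'c': at 6  → match P0@[41:46]

All matches (sorted): [[1,4],[4,4],[8,3],[12,3],[13,1],[13,4],[14,2],[17,4],[20,3],[21,1],[21,4],[24,4],[25,2],[29,3],[32,3],[33,1],[33,4],[37,3],[38,1],[38,4],[43,4],[44,2],[46,0]]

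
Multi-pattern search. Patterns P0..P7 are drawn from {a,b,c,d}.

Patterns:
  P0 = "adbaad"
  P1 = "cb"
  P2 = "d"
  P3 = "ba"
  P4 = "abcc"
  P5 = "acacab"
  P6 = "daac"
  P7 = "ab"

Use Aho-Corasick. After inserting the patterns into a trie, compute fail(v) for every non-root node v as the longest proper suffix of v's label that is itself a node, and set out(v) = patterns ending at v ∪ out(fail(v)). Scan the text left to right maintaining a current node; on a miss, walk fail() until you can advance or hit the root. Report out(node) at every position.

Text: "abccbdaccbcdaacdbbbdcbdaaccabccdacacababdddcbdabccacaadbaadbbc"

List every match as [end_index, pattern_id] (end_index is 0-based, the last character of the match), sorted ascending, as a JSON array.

Construct AC machine:
Trie nodes:
  n0 'ε': a→1 b→10 c→7 d→9
  n1 'a': b→12 c→15 d→2
  n2 'ad': b→3
  n3 'adb': a→4
  n4 'adba': a→5
  n5 'adbaa': d→6
  n6 'adbaad': ·  [P0 ends]
  n7 'c': b→8
  n8 'cb': ·  [P1 ends]
  n9 'd': a→20  [P2 ends]
  n10 'b': a→11
  n11 'ba': ·  [P3 ends]
  n12 'ab': c→13  [P7 ends]
  n13 'abc': c→14
  n14 'abcc': ·  [P4 ends]
  n15 'ac': a→16
  n16 'aca': c→17
  n17 'acac': a→18
  n18 'acaca': b→19
  n19 'acacab': ·  [P5 ends]
  n20 'da': a→21
  n21 'daa': c→22
  n22 'daac': ·  [P6 ends]

Failure links (BFS by depth):
  n1('a'): parent n0 fail=0; on 'a' 0 → fail=0;  out ∅∪∅=∅
  n7('c'): parent n0 fail=0; on 'c' 0 → fail=0;  out ∅∪∅=∅
  n9('d'): parent n0 fail=0; on 'd' 0 → fail=0;  out {2}∪∅={2}
  n10('b'): parent n0 fail=0; on 'b' 0 → fail=0;  out ∅∪∅=∅
  n2('ad'): parent n1 fail=0; on 'd' 0 → fail=9;  out ∅∪{2}={2}
  n8('cb'): parent n7 fail=0; on 'b' 0 → fail=10;  out {1}∪∅={1}
  n11('ba'): parent n10 fail=0; on 'a' 0 → fail=1;  out {3}∪∅={3}
  n12('ab'): parent n1 fail=0; on 'b' 0 → fail=10;  out {7}∪∅={7}
  n15('ac'): parent n1 fail=0; on 'c' 0 → fail=7;  out ∅∪∅=∅
  n20('da'): parent n9 fail=0; on 'a' 0 → fail=1;  out ∅∪∅=∅
  n3('adb'): parent n2 fail=9; on 'b' 9→0 → fail=10;  out ∅∪∅=∅
  n13('abc'): parent n12 fail=10; on 'c' 10→0 → fail=7;  out ∅∪∅=∅
  n16('aca'): parent n15 fail=7; on 'a' 7→0 → fail=1;  out ∅∪∅=∅
  n21('daa'): parent n20 fail=1; on 'a' 1→0 → fail=1;  out ∅∪∅=∅
  n4('adba'): parent n3 fail=10; on 'a' 10 → fail=11;  out ∅∪{3}={3}
  n14('abcc'): parent n13 fail=7; on 'c' 7→0 → fail=7;  out {4}∪∅={4}
  n17('acac'): parent n16 fail=1; on 'c' 1 → fail=15;  out ∅∪∅=∅
  n22('daac'): parent n21 fail=1; on 'c' 1 → fail=15;  out {6}∪∅={6}
  n5('adbaa'): parent n4 fail=11; on 'a' 11→1→0 → fail=1;  out ∅∪∅=∅
  n18('acaca'): parent n17 fail=15; on 'a' 15 → fail=16;  out ∅∪∅=∅
  n6('adbaad'): parent n5 fail=1; on 'd' 1 → fail=2;  out {0}∪{2}={0,2}
  n19('acacab'): parent n18 fail=16; on 'b' 16→1 → fail=12;  out {5}∪{7}={5,7}

Run:
i=0 'a': node 0→1
i=1 'b': node 1→12  ** P7@[0:1]
i=2 'c': node 12→13
i=3 'c': node 13→14  ** P4@[0:3]
i=4 'b': node 14→8 (fail-walked)  ** P1@[3:4]
i=5 'd': node 8→9 (fail-walked)  ** P2@[5:5]
i=6 'a': node 9→20
i=7 'c': node 20→15 (fail-walked)
i=8 'c': node 15→7 (fail-walked)
i=9 'b': node 7→8  ** P1@[8:9]
i=10 'c': node 8→7 (fail-walked)
i=11 'd': node 7→9 (fail-walked)  ** P2@[11:11]
i=12 'a': node 9→20
i=13 'a': node 20→21
i=14 'c': node 21→22  ** P6@[11:14]
i=15 'd': node 22→9 (fail-walked)  ** P2@[15:15]
i=16 'b': node 9→10 (fail-walked)
i=17 'b': node 10→10 (fail-walked)
i=18 'b': node 10→10 (fail-walked)
i=19 'd': node 10→9 (fail-walked)  ** P2@[19:19]
i=20 'c': node 9→7 (fail-walked)
i=21 'b': node 7→8  ** P1@[20:21]
i=22 'd': node 8→9 (fail-walked)  ** P2@[22:22]
i=23 'a': node 9→20
i=24 'a': node 20→21
i=25 'c': node 21→22  ** P6@[22:25]
i=26 'c': node 22→7 (fail-walked)
i=27 'a': node 7→1 (fail-walked)
i=28 'b': node 1→12  ** P7@[27:28]
i=29 'c': node 12→13
i=30 'c': node 13→14  ** P4@[27:30]
i=31 'd': node 14→9 (fail-walked)  ** P2@[31:31]
i=32 'a': node 9→20
i=33 'c': node 20→15 (fail-walked)
i=34 'a': node 15→16
i=35 'c': node 16→17
i=36 'a': node 17→18
i=37 'b': node 18→19  ** P5@[32:37],P7@[36:37]
i=38 'a': node 19→11 (fail-walked)  ** P3@[37:38]
i=39 'b': node 11→12 (fail-walked)  ** P7@[38:39]
i=40 'd': node 12→9 (fail-walked)  ** P2@[40:40]
i=41 'd': node 9→9 (fail-walked)  ** P2@[41:41]
i=42 'd': node 9→9 (fail-walked)  ** P2@[42:42]
i=43 'c': node 9→7 (fail-walked)
i=44 'b': node 7→8  ** P1@[43:44]
i=45 'd': node 8→9 (fail-walked)  ** P2@[45:45]
i=46 'a': node 9→20
i=47 'b': node 20→12 (fail-walked)  ** P7@[46:47]
i=48 'c': node 12→13
i=49 'c': node 13→14  ** P4@[46:49]
i=50 'a': node 14→1 (fail-walked)
i=51 'c': node 1→15
i=52 'a': node 15→16
i=53 'a': node 16→1 (fail-walked)
i=54 'd': node 1→2  ** P2@[54:54]
i=55 'b': node 2→3
i=56 'a': node 3→4  ** P3@[55:56]
i=57 'a': node 4→5
i=58 'd': node 5→6  ** P0@[53:58],P2@[58:58]
i=59 'b': node 6→3 (fail-walked)
i=60 'b': node 3→10 (fail-walked)
i=61 'c': node 10→7 (fail-walked)

All matches (sorted): [[1,7],[3,4],[4,1],[5,2],[9,1],[11,2],[14,6],[15,2],[19,2],[21,1],[22,2],[25,6],[28,7],[30,4],[31,2],[37,5],[37,7],[38,3],[39,7],[40,2],[41,2],[42,2],[44,1],[45,2],[47,7],[49,4],[54,2],[56,3],[58,0],[58,2]]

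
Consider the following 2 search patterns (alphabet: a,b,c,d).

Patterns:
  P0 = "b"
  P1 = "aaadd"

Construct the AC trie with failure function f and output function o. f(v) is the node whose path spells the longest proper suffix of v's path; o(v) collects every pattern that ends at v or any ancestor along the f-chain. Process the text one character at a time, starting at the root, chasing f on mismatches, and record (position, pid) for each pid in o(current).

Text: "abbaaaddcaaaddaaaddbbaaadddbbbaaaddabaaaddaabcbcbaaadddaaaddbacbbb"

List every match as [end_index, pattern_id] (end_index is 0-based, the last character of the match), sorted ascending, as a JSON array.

Build automaton:
Trie (insert patterns):
  n0 'ε': a→2 b→1
  n1 'b': ·  [P0 ends]
  n2 'a': a→3
  n3 'aa': a→4
  n4 'aaa': d→5
  n5 'aaad': d→6
  n6 'aaadd': ·  [P1 ends]

BFS fail/out derivation:
  fail(1) 'b': from fail(0)=0 chase 'b': 0 ⇒ 0;  out={0}∪out(0)={0}
  fail(2) 'a': from fail(0)=0 chase 'a': 0 ⇒ 0;  out=∅∪out(0)=∅
  fail(3) 'aa': from fail(2)=0 chase 'a': 0 ⇒ 2;  out=∅∪out(2)=∅
  fail(4) 'aaa': from fail(3)=2 chase 'a': 2 ⇒ 3;  out=∅∪out(3)=∅
  fail(5) 'aaad': from fail(4)=3 chase 'd': 3→2→0 ⇒ 0;  out=∅∪out(0)=∅
  fail(6) 'aaadd': from fail(5)=0 chase 'd': 0 ⇒ 0;  out={1}∪out(0)={1}

Text stream:
i=0 'a': node 0→2
i=1 'b': node 2→1 (fail-walked)  emit P0@[1:1]
i=2 'b': node 1→1 (fail-walked)  emit P0@[2:2]
i=3 'a': node 1→2 (fail-walked)
i=4 'a': node 2→3
i=5 'a': node 3→4
i=6 'd': node 4→5
i=7 'd': node 5→6  emit P1@[3:7]
i=8 'c': node 6→0 (fail-walked)
i=9 'a': node 0→2
i=10 'a': node 2→3
i=11 'a': node 3→4
i=12 'd': node 4→5
i=13 'd': node 5→6  emit P1@[9:13]
i=14 'a': node 6→2 (fail-walked)
i=15 'a': node 2→3
i=16 'a': node 3→4
i=17 'd': node 4→5
i=18 'd': node 5→6  emit P1@[14:18]
i=19 'b': node 6→1 (fail-walked)  emit P0@[19:19]
i=20 'b': node 1→1 (fail-walked)  emit P0@[20:20]
i=21 'a': node 1→2 (fail-walked)
i=22 'a': node 2→3
i=23 'a': node 3→4
i=24 'd': node 4→5
i=25 'd': node 5→6  emit P1@[21:25]
i=26 'd': node 6→0 (fail-walked)
i=27 'b': node 0→1  emit P0@[27:27]
i=28 'b': node 1→1 (fail-walked)  emit P0@[28:28]
i=29 'b': node 1→1 (fail-walked)  emit P0@[29:29]
i=30 'a': node 1→2 (fail-walked)
i=31 'a': node 2→3
i=32 'a': node 3→4
i=33 'd': node 4→5
i=34 'd': node 5→6  emit P1@[30:34]
i=35 'a': node 6→2 (fail-walked)
i=36 'b': node 2→1 (fail-walked)  emit P0@[36:36]
i=37 'a': node 1→2 (fail-walked)
i=38 'a': node 2→3
i=39 'a': node 3→4
i=40 'd': node 4→5
i=41 'd': node 5→6  emit P1@[37:41]
i=42 'a': node 6→2 (fail-walked)
i=43 'a': node 2→3
i=44 'b': node 3→1 (fail-walked)  emit P0@[44:44]
i=45 'c': node 1→0 (fail-walked)
i=46 'b': node 0→1  emit P0@[46:46]
i=47 'c': node 1→0 (fail-walked)
i=48 'b': node 0→1  emit P0@[48:48]
i=49 'a': node 1→2 (fail-walked)
i=50 'a': node 2→3
i=51 'a': node 3→4
i=52 'd': node 4→5
i=53 'd': node 5→6  emit P1@[49:53]
i=54 'd': node 6→0 (fail-walked)
i=55 'a': node 0→2
i=56 'a': node 2→3
i=57 'a': node 3→4
i=58 'd': node 4→5
i=59 'd': node 5→6  emit P1@[55:59]
i=60 'b': node 6→1 (fail-walked)  emit P0@[60:60]
i=61 'a': node 1→2 (fail-walked)
i=62 'c': node 2→0 (fail-walked)
i=63 'b': node 0→1  emit P0@[63:63]
i=64 'b': node 1→1 (fail-walked)  emit P0@[64:64]
i=65 'b': node 1→1 (fail-walked)  emit P0@[65:65]

All matches (sorted): [[1,0],[2,0],[7,1],[13,1],[18,1],[19,0],[20,0],[25,1],[27,0],[28,0],[29,0],[34,1],[36,0],[41,1],[44,0],[46,0],[48,0],[53,1],[59,1],[60,0],[63,0],[64,0],[65,0]]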